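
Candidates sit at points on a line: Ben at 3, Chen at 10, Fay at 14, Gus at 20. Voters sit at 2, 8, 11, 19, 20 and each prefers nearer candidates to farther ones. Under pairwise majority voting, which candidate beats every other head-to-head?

With single-peaked preferences on a line, the Condorcet winner is the candidate closest to the median voter.
The median voter (position 11) is closest to Chen at 10.
Check: Chen vs Fay — voters closer to Chen: 3 of 5.

Chen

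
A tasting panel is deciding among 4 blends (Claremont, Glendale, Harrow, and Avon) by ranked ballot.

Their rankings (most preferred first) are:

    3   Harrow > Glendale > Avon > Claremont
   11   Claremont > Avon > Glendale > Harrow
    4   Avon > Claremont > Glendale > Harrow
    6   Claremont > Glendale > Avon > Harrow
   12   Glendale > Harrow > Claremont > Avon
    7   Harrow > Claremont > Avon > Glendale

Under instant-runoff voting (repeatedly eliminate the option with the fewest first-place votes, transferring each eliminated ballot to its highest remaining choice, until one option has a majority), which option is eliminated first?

Round 1: Claremont 17, Glendale 12, Harrow 10, Avon 4. Avon has the fewest and is eliminated.
Round 2: Claremont 21, Glendale 12, Harrow 10. Harrow has the fewest and is eliminated.
Round 3: Claremont 28, Glendale 15. Claremont has a majority.

Avon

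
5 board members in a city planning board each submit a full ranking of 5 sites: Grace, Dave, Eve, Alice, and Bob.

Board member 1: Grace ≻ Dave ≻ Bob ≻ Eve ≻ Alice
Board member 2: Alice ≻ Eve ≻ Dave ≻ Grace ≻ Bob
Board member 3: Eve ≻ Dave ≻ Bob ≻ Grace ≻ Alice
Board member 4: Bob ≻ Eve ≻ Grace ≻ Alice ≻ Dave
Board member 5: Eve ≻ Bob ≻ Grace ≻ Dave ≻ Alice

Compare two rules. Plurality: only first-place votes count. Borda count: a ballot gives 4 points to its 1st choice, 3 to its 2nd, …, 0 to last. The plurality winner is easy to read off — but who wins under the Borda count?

Plurality first-place counts: Grace 1, Dave 0, Eve 2, Alice 1, Bob 1 → Eve.
Borda totals: Grace 10, Dave 9, Eve 15, Alice 5, Bob 11 → Eve.

Eve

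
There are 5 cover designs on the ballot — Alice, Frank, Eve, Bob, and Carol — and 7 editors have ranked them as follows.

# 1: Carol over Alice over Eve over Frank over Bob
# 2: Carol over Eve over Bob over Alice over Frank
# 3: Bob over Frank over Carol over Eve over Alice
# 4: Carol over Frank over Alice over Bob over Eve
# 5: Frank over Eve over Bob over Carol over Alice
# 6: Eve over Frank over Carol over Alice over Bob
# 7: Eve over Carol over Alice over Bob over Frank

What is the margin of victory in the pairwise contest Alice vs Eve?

3

Ballots ranking Alice above Eve: 2.
Ballots ranking Eve above Alice: 5.
Eve wins 5–2, a margin of 3.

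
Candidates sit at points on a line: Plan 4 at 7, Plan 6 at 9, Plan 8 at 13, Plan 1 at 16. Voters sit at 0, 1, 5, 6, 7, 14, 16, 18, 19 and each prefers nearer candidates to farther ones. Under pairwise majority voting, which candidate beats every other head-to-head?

With single-peaked preferences on a line, the Condorcet winner is the candidate closest to the median voter.
The median voter (position 7) is closest to Plan 4 at 7.
Check: Plan 4 vs Plan 1 — voters closer to Plan 4: 5 of 9.

Plan 4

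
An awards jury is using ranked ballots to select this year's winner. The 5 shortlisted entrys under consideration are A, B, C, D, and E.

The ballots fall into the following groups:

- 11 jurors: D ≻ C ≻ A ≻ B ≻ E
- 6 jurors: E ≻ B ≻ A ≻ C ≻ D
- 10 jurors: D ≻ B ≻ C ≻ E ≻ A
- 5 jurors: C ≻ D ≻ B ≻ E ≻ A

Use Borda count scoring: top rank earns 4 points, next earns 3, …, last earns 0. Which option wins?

Borda scores:
  A: 11·2 + 6·2 + 10·0 + 5·0 = 34
  B: 11·1 + 6·3 + 10·3 + 5·2 = 69
  C: 11·3 + 6·1 + 10·2 + 5·4 = 79
  D: 11·4 + 6·0 + 10·4 + 5·3 = 99
  E: 11·0 + 6·4 + 10·1 + 5·1 = 39
D has the highest total.

D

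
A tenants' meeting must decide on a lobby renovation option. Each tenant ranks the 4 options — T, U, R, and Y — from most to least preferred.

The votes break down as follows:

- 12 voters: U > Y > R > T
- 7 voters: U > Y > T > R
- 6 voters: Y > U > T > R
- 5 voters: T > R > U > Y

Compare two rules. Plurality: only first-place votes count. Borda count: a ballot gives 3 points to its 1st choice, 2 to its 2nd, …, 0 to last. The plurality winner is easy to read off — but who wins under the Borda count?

U

Plurality first-place counts: T 5, U 19, R 0, Y 6 → U.
Borda totals: T 28, U 74, R 22, Y 56 → U.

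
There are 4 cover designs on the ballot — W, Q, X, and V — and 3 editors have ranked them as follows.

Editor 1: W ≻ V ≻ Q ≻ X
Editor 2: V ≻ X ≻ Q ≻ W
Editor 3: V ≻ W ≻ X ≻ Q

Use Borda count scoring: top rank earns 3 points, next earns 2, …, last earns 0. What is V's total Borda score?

8

Borda scores:
  W: 3 + 0 + 2 = 5
  Q: 1 + 1 + 0 = 2
  X: 0 + 2 + 1 = 3
  V: 2 + 3 + 3 = 8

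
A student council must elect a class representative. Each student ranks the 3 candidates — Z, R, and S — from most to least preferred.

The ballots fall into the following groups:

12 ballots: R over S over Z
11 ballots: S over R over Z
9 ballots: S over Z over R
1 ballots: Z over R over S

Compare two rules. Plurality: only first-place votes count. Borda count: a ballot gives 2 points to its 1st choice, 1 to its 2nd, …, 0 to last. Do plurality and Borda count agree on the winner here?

Plurality first-place counts: Z 1, R 12, S 20 → S.
Borda totals: Z 11, R 36, S 52 → S.
The two rules agree on S.

Yes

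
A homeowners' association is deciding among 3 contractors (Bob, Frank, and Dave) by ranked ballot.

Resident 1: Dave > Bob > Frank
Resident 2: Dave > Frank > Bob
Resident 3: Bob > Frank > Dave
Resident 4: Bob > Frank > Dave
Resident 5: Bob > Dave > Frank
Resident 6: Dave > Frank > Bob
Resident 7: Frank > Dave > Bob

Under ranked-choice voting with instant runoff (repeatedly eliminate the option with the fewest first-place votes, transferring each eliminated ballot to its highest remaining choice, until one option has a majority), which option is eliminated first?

Round 1: Bob 3, Dave 3, Frank 1. Frank has the fewest and is eliminated.
Round 2: Dave 4, Bob 3. Dave has a majority.

Frank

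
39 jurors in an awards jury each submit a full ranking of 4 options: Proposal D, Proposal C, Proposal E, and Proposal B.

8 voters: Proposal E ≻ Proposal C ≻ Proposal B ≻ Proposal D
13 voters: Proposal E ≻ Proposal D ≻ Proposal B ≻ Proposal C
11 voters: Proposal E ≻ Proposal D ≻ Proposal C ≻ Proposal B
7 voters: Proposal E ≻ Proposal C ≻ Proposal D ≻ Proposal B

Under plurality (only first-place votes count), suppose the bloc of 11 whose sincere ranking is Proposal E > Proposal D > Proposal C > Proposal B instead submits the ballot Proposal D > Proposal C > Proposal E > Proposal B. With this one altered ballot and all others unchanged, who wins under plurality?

First-place totals with the altered ballot: Proposal D 11, Proposal C 0, Proposal E 28, Proposal B 0.
The winner is unchanged: still Proposal E.

Proposal E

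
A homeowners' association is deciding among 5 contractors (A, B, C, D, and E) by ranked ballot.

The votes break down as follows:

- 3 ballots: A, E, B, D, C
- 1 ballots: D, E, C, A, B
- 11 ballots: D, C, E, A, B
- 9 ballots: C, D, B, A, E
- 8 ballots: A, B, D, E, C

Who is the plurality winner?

D

First-place vote totals:
  A: 11
  B: 0
  C: 9
  D: 12
  E: 0
D has the most first-place votes.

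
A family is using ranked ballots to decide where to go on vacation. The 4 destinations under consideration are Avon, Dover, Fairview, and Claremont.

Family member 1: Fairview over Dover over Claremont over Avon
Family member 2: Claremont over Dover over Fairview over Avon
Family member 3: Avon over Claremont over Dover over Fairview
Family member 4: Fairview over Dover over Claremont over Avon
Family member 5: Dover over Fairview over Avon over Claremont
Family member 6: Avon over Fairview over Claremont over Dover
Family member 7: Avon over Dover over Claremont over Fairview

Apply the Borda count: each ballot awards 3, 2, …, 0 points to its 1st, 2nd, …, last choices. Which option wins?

Dover

Borda scores:
  Avon: 0 + 0 + 3 + 0 + 1 + 3 + 3 = 10
  Dover: 2 + 2 + 1 + 2 + 3 + 0 + 2 = 12
  Fairview: 3 + 1 + 0 + 3 + 2 + 2 + 0 = 11
  Claremont: 1 + 3 + 2 + 1 + 0 + 1 + 1 = 9
Dover has the highest total.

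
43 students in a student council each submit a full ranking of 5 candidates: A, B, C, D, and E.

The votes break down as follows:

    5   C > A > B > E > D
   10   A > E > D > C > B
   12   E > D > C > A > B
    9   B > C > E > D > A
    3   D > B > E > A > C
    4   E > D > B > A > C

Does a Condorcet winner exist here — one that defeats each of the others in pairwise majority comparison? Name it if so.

Head-to-head results (43 voters total):
A vs B: A wins 27–16.
A vs C: C wins 26–17.
A vs D: D wins 28–15.
A vs E: E wins 28–15.
B vs C: C wins 27–16.
B vs D: D wins 29–14.
B vs E: E wins 26–17.
C vs D: D wins 29–14.
C vs E: E wins 29–14.
D vs E: E wins 40–3.
E beats each rival — A (28–15), B (26–17), C (29–14), D (40–3) — so E is the Condorcet winner.

E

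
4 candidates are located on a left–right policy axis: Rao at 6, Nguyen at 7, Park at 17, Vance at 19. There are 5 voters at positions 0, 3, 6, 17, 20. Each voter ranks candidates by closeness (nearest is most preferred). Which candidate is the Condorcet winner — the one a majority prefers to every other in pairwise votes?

Rao

With single-peaked preferences on a line, the Condorcet winner is the candidate closest to the median voter.
The median voter (position 6) is closest to Rao at 6.
Check: Rao vs Nguyen — voters closer to Rao: 3 of 5.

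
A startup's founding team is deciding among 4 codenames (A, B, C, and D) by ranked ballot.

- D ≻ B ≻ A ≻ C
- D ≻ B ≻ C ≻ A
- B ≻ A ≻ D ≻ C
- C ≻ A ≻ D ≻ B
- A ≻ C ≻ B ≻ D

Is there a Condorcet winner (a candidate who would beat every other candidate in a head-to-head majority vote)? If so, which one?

Head-to-head results (5 voters total):
A vs B: B wins 3–2.
A vs C: A wins 3–2.
A vs D: A wins 3–2.
B vs C: B wins 3–2.
B vs D: D wins 3–2.
C vs D: D wins 3–2.
No candidate beats all others: A beats D beats B beats A, a majority cycle.

There is no Condorcet winner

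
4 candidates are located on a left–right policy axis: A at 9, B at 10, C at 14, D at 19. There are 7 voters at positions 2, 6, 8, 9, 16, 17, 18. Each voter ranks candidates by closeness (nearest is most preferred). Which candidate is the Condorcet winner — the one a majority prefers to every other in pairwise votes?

With single-peaked preferences on a line, the Condorcet winner is the candidate closest to the median voter.
The median voter (position 9) is closest to A at 9.
Check: A vs B — voters closer to A: 4 of 7.

A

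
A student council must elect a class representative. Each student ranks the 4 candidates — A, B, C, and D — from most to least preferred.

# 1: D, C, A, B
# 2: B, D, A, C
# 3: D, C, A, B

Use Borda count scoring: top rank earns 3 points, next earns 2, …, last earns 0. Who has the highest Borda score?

Borda scores:
  A: 1 + 1 + 1 = 3
  B: 0 + 3 + 0 = 3
  C: 2 + 0 + 2 = 4
  D: 3 + 2 + 3 = 8
D has the highest total.

D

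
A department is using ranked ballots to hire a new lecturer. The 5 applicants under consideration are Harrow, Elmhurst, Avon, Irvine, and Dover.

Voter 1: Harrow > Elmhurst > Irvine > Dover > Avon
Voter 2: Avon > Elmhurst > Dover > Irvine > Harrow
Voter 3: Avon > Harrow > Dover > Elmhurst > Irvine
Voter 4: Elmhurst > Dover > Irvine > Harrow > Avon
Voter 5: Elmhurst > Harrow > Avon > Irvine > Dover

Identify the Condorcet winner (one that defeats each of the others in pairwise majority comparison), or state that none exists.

Head-to-head results (5 voters total):
Harrow vs Elmhurst: Elmhurst wins 3–2.
Harrow vs Avon: Harrow wins 3–2.
Harrow vs Irvine: Harrow wins 3–2.
Harrow vs Dover: Harrow wins 3–2.
Elmhurst vs Avon: Elmhurst wins 3–2.
Elmhurst vs Irvine: Elmhurst wins 5–0.
Elmhurst vs Dover: Elmhurst wins 4–1.
Avon vs Irvine: Avon wins 3–2.
Avon vs Dover: Avon wins 3–2.
Irvine vs Dover: Dover wins 3–2.
Elmhurst beats each rival — Harrow (3–2), Avon (3–2), Irvine (5–0), Dover (4–1) — so Elmhurst is the Condorcet winner.

Elmhurst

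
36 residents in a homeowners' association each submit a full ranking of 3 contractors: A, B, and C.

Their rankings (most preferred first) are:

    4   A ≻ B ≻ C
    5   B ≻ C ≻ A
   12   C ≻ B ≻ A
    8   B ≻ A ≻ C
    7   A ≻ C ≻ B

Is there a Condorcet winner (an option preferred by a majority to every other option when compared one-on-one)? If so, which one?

Head-to-head results (36 voters total):
A vs B: B wins 25–11.
A vs C: A wins 19–17.
B vs C: C wins 19–17.
No candidate beats all others: A beats C beats B beats A, a majority cycle.

None — there is no Condorcet winner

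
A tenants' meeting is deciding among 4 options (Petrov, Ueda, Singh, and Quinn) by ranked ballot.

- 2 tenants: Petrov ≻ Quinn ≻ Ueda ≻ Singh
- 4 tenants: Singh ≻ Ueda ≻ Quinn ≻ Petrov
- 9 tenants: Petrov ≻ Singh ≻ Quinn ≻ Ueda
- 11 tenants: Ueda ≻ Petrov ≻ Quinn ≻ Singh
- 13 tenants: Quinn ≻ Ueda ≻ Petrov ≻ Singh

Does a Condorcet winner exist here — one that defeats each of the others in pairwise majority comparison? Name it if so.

No Condorcet winner

Head-to-head results (39 voters total):
Petrov vs Ueda: Ueda wins 28–11.
Petrov vs Singh: Petrov wins 35–4.
Petrov vs Quinn: Petrov wins 22–17.
Ueda vs Singh: Ueda wins 26–13.
Ueda vs Quinn: Quinn wins 24–15.
Singh vs Quinn: Quinn wins 26–13.
No candidate beats all others: Petrov beats Quinn beats Ueda beats Petrov, a majority cycle.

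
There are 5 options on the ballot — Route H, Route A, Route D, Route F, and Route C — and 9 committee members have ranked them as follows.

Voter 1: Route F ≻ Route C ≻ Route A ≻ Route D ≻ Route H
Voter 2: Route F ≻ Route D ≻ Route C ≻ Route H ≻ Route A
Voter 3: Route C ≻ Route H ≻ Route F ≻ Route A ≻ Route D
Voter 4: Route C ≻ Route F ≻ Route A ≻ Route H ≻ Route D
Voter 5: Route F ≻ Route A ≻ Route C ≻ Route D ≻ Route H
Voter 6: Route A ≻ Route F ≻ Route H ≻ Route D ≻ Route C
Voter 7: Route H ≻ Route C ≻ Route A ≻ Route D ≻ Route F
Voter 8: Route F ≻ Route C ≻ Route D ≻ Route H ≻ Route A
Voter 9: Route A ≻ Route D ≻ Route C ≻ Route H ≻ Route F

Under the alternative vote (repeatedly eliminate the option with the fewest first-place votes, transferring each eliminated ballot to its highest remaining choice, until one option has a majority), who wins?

Route F

Round 1: Route F 4, Route A 2, Route C 2, Route H 1, Route D 0. Route D has the fewest and is eliminated.
Round 2: Route F 4, Route A 2, Route C 2, Route H 1. Route H has the fewest and is eliminated.
Round 3: Route F 4, Route C 3, Route A 2. Route A has the fewest and is eliminated.
Round 4: Route F 5, Route C 4. Route F has a majority.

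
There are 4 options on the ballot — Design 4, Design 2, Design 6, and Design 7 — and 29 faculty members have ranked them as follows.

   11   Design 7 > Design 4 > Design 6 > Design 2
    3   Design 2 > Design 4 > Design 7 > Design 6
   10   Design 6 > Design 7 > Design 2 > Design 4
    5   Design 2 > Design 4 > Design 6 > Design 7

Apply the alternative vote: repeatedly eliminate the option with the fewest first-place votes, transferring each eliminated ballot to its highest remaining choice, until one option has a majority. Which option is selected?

Round 1: Design 7 11, Design 6 10, Design 2 8, Design 4 0. Design 4 has the fewest and is eliminated.
Round 2: Design 7 11, Design 6 10, Design 2 8. Design 2 has the fewest and is eliminated.
Round 3: Design 6 15, Design 7 14. Design 6 has a majority.

Design 6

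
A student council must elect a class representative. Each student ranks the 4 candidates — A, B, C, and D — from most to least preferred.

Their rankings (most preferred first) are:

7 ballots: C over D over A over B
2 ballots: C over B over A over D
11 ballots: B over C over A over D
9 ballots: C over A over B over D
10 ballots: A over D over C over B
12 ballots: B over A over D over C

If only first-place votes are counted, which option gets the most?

B

First-place vote totals:
  A: 10
  B: 23
  C: 18
  D: 0
B has the most first-place votes.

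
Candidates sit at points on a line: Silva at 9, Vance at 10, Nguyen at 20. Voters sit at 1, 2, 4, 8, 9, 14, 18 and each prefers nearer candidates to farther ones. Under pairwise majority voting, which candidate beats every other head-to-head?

Silva

With single-peaked preferences on a line, the Condorcet winner is the candidate closest to the median voter.
The median voter (position 8) is closest to Silva at 9.
Check: Silva vs Vance — voters closer to Silva: 5 of 7.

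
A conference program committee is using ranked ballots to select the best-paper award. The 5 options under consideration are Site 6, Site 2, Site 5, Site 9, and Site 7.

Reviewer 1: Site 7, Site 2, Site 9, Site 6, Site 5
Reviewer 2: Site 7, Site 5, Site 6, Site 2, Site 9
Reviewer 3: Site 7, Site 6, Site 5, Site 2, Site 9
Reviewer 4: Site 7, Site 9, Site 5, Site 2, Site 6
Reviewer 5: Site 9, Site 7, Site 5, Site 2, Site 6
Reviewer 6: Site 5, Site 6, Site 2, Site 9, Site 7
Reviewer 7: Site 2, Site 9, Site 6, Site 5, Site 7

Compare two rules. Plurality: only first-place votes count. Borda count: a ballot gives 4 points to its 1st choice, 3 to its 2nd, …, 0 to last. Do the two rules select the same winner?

Plurality first-place counts: Site 6 0, Site 2 1, Site 5 1, Site 9 1, Site 7 4 → Site 7.
Borda totals: Site 6 11, Site 2 13, Site 5 14, Site 9 13, Site 7 19 → Site 7.
The two rules agree on Site 7.

Yes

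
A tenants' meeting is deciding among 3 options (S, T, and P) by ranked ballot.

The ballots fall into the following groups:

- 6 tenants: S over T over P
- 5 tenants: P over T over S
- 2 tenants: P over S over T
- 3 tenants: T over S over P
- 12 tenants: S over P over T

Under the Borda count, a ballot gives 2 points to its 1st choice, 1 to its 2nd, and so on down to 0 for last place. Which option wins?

S

Borda scores:
  S: 6·2 + 5·0 + 2·1 + 3·1 + 12·2 = 41
  T: 6·1 + 5·1 + 2·0 + 3·2 + 12·0 = 17
  P: 6·0 + 5·2 + 2·2 + 3·0 + 12·1 = 26
S has the highest total.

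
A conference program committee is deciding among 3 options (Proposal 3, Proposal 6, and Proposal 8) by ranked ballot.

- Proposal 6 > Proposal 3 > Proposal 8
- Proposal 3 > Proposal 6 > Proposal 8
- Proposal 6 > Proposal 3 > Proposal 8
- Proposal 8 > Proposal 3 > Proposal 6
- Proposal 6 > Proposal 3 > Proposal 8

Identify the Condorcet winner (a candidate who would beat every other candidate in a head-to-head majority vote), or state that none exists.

Proposal 6

Head-to-head results (5 voters total):
Proposal 3 vs Proposal 6: Proposal 6 wins 3–2.
Proposal 3 vs Proposal 8: Proposal 3 wins 4–1.
Proposal 6 vs Proposal 8: Proposal 6 wins 4–1.
Proposal 6 beats each rival — Proposal 3 (3–2), Proposal 8 (4–1) — so Proposal 6 is the Condorcet winner.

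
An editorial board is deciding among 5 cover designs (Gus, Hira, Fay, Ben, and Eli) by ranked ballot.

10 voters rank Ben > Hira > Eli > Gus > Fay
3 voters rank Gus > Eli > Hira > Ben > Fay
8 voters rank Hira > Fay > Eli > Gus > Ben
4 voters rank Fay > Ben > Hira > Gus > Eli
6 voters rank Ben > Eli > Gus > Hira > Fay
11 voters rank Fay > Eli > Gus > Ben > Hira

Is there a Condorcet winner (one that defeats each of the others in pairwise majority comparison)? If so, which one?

Head-to-head results (42 voters total):
Gus vs Hira: Hira wins 22–20.
Gus vs Fay: Fay wins 23–19.
Gus vs Ben: Gus wins 22–20.
Gus vs Eli: Eli wins 35–7.
Hira vs Fay: Hira wins 27–15.
Hira vs Ben: Ben wins 31–11.
Hira vs Eli: Hira wins 22–20.
Fay vs Ben: Fay wins 23–19.
Fay vs Eli: Fay wins 23–19.
Ben vs Eli: Eli wins 22–20.
No candidate beats all others: Gus beats Ben beats Hira beats Gus, a majority cycle.

None — there is no Condorcet winner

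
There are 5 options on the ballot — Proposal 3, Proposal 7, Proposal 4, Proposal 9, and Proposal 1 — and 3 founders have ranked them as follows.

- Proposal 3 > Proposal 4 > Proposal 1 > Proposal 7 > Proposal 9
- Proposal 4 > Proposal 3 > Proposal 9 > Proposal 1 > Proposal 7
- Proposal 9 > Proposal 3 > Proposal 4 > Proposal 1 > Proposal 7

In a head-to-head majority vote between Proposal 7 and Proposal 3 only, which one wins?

Ballots ranking Proposal 7 above Proposal 3: 0.
Ballots ranking Proposal 3 above Proposal 7: 3.
Proposal 3 wins the head-to-head, 3–0.

Proposal 3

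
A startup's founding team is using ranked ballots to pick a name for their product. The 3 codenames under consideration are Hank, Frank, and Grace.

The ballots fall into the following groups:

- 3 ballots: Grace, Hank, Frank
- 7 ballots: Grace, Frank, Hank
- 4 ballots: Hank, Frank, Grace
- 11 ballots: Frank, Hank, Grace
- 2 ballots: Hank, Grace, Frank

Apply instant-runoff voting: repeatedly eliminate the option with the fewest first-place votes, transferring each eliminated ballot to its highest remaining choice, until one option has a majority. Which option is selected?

Frank

Round 1: Frank 11, Grace 10, Hank 6. Hank has the fewest and is eliminated.
Round 2: Frank 15, Grace 12. Frank has a majority.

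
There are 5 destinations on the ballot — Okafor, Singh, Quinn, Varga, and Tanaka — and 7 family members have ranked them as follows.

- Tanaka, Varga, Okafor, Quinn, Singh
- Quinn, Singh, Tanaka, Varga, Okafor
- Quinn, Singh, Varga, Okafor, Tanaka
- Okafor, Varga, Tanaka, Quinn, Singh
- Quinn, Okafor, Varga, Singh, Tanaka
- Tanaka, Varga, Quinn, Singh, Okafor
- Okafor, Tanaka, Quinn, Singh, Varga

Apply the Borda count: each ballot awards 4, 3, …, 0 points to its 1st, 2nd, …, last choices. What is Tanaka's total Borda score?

15

Borda scores:
  Okafor: 2 + 0 + 1 + 4 + 3 + 0 + 4 = 14
  Singh: 0 + 3 + 3 + 0 + 1 + 1 + 1 = 9
  Quinn: 1 + 4 + 4 + 1 + 4 + 2 + 2 = 18
  Varga: 3 + 1 + 2 + 3 + 2 + 3 + 0 = 14
  Tanaka: 4 + 2 + 0 + 2 + 0 + 4 + 3 = 15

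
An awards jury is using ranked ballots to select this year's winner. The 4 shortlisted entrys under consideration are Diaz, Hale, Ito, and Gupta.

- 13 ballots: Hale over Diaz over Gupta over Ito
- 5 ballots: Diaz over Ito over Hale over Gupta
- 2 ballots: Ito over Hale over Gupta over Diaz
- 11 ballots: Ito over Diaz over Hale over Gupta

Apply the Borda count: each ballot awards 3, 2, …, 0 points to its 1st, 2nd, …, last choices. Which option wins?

Diaz

Borda scores:
  Diaz: 13·2 + 5·3 + 2·0 + 11·2 = 63
  Hale: 13·3 + 5·1 + 2·2 + 11·1 = 59
  Ito: 13·0 + 5·2 + 2·3 + 11·3 = 49
  Gupta: 13·1 + 5·0 + 2·1 + 11·0 = 15
Diaz has the highest total.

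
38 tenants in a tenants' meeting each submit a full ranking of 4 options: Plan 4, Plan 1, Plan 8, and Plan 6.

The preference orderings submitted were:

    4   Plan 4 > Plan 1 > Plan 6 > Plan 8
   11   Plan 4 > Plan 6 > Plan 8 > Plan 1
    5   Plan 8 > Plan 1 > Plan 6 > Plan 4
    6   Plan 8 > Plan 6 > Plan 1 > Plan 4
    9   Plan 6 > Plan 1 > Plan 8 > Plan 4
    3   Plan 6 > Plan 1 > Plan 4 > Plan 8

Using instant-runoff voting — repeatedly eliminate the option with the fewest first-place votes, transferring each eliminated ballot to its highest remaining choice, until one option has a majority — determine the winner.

Plan 6

Round 1: Plan 4 15, Plan 6 12, Plan 8 11, Plan 1 0. Plan 1 has the fewest and is eliminated.
Round 2: Plan 4 15, Plan 6 12, Plan 8 11. Plan 8 has the fewest and is eliminated.
Round 3: Plan 6 23, Plan 4 15. Plan 6 has a majority.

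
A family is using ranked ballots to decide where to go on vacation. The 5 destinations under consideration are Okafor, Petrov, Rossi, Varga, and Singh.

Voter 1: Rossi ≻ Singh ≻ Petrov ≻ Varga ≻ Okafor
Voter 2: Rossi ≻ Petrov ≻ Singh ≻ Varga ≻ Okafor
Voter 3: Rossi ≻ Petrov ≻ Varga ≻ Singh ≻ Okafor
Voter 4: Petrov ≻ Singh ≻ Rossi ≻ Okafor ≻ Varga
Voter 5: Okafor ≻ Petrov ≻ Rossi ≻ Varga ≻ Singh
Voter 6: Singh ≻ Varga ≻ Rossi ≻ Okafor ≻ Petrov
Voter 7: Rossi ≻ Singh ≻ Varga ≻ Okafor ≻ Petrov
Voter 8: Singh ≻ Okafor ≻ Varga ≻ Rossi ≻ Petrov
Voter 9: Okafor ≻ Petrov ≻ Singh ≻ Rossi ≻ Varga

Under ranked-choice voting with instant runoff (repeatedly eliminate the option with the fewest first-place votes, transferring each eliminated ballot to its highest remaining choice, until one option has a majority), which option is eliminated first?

Round 1: Rossi 4, Okafor 2, Singh 2, Petrov 1, Varga 0. Varga has the fewest and is eliminated.
Round 2: Rossi 4, Okafor 2, Singh 2, Petrov 1. Petrov has the fewest and is eliminated.
Round 3: Rossi 4, Singh 3, Okafor 2. Okafor has the fewest and is eliminated.
Round 4: Rossi 5, Singh 4. Rossi has a majority.

Varga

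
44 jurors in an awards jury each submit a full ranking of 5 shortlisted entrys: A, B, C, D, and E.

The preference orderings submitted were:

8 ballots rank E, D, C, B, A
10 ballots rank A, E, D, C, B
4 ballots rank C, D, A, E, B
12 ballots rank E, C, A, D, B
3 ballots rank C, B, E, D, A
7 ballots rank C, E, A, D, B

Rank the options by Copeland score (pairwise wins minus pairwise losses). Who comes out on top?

E

Pairwise results:
  A vs B: A wins 33–11.
  A vs C: C wins 34–10.
  A vs D: A wins 29–15.
  A vs E: E wins 30–14.
  B vs C: C wins 44–0.
  B vs D: D wins 41–3.
  B vs E: E wins 41–3.
  C vs D: C wins 26–18.
  C vs E: E wins 30–14.
  D vs E: E wins 40–4.
Copeland scores (wins − losses):
  A: 2 − 2 = 0
  B: 0 − 4 = -4
  C: 3 − 1 = 2
  D: 1 − 3 = -2
  E: 4 − 0 = 4
E has the best Copeland score.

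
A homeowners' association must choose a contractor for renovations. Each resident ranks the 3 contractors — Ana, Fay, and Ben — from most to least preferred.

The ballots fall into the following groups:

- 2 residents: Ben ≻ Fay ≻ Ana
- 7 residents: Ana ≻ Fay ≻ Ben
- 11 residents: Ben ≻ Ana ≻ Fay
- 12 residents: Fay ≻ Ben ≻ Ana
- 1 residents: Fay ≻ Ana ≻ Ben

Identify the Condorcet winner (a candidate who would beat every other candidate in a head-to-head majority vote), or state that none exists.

No Condorcet winner

Head-to-head results (33 voters total):
Ana vs Fay: Ana wins 18–15.
Ana vs Ben: Ben wins 25–8.
Fay vs Ben: Fay wins 20–13.
No candidate beats all others: Ana beats Fay beats Ben beats Ana, a majority cycle.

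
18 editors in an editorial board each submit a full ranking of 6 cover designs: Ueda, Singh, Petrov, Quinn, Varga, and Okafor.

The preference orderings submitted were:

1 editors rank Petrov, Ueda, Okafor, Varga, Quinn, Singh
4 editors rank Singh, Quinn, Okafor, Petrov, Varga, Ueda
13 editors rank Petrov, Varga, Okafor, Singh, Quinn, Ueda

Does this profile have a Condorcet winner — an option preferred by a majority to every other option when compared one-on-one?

Head-to-head results (18 voters total):
Ueda vs Singh: Singh wins 17–1.
Ueda vs Petrov: Petrov wins 18–0.
Ueda vs Quinn: Quinn wins 17–1.
Ueda vs Varga: Varga wins 17–1.
Ueda vs Okafor: Okafor wins 17–1.
Singh vs Petrov: Petrov wins 14–4.
Singh vs Quinn: Singh wins 17–1.
Singh vs Varga: Varga wins 14–4.
Singh vs Okafor: Okafor wins 14–4.
Petrov vs Quinn: Petrov wins 14–4.
Petrov vs Varga: Petrov wins 18–0.
Petrov vs Okafor: Petrov wins 14–4.
Quinn vs Varga: Varga wins 14–4.
Quinn vs Okafor: Okafor wins 14–4.
Varga vs Okafor: Varga wins 13–5.
Petrov beats each rival — Ueda (18–0), Singh (14–4), Quinn (14–4), Varga (18–0), Okafor (14–4) — so Petrov is the Condorcet winner.

Yes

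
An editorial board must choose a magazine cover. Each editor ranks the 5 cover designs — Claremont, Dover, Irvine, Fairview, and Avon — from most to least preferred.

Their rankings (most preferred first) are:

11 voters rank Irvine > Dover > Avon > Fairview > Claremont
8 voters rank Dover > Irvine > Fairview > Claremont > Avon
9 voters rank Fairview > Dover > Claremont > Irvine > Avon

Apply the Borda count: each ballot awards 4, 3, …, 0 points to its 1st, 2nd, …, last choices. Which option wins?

Borda scores:
  Claremont: 11·0 + 8·1 + 9·2 = 26
  Dover: 11·3 + 8·4 + 9·3 = 92
  Irvine: 11·4 + 8·3 + 9·1 = 77
  Fairview: 11·1 + 8·2 + 9·4 = 63
  Avon: 11·2 + 8·0 + 9·0 = 22
Dover has the highest total.

Dover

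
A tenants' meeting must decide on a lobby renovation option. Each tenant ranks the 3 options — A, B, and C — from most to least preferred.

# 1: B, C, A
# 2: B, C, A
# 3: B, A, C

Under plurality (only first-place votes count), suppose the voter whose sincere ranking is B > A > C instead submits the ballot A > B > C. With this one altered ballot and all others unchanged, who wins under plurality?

B

First-place totals with the altered ballot: A 1, B 2, C 0.
The winner is unchanged: still B.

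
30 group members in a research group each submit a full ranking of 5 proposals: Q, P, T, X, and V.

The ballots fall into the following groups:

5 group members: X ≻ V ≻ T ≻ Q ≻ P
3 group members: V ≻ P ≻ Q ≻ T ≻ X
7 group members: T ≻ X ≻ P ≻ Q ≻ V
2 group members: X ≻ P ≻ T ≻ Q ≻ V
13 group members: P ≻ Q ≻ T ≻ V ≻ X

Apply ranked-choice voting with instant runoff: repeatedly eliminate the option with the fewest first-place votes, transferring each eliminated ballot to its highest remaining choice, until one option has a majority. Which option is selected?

P

Round 1: P 13, T 7, X 7, V 3, Q 0. Q has the fewest and is eliminated.
Round 2: P 13, T 7, X 7, V 3. V has the fewest and is eliminated.
Round 3: P 16, T 7, X 7. P has a majority.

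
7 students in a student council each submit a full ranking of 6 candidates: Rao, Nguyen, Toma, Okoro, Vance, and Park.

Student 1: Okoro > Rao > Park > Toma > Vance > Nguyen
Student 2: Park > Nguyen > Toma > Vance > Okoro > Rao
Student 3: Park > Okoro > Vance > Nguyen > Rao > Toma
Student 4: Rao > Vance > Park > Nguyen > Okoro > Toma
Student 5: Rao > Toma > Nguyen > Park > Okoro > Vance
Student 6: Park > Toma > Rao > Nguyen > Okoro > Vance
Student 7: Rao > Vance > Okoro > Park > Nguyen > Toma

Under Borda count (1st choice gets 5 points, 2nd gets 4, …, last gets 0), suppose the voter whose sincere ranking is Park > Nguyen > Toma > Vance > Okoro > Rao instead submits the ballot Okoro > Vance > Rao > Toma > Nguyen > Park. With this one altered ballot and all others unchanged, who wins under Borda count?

Rao

Borda totals with the altered ballot: Rao 26, Nguyen 11, Toma 12, Okoro 20, Vance 16, Park 20.
The switch changes the winner from Park to Rao.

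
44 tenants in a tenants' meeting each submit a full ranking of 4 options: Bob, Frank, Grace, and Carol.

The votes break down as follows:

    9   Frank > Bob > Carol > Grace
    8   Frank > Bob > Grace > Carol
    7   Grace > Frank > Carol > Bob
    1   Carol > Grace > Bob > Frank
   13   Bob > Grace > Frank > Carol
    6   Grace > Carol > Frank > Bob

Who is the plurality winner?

First-place vote totals:
  Bob: 13
  Frank: 17
  Grace: 13
  Carol: 1
Frank has the most first-place votes.

Frank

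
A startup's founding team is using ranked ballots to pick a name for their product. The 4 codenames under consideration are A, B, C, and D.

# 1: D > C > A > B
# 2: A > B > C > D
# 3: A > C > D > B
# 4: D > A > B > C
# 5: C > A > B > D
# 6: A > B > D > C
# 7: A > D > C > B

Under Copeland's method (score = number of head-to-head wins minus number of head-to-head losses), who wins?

Pairwise results:
  A vs B: A wins 7–0.
  A vs C: A wins 5–2.
  A vs D: A wins 5–2.
  B vs C: C wins 4–3.
  B vs D: D wins 4–3.
  C vs D: D wins 4–3.
Copeland scores (wins − losses):
  A: 3 − 0 = 3
  B: 0 − 3 = -3
  C: 1 − 2 = -1
  D: 2 − 1 = 1
A has the best Copeland score.

A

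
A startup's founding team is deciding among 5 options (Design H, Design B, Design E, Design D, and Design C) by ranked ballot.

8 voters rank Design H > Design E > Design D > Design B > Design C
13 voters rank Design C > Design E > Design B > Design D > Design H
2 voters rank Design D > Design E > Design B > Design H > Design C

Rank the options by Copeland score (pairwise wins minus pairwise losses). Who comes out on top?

Design C

Pairwise results:
  Design H vs Design B: Design B wins 15–8.
  Design H vs Design E: Design E wins 15–8.
  Design H vs Design D: Design D wins 15–8.
  Design H vs Design C: Design C wins 13–10.
  Design B vs Design E: Design E wins 23–0.
  Design B vs Design D: Design B wins 13–10.
  Design B vs Design C: Design C wins 13–10.
  Design E vs Design D: Design E wins 21–2.
  Design E vs Design C: Design C wins 13–10.
  Design D vs Design C: Design C wins 13–10.
Copeland scores (wins − losses):
  Design H: 0 − 4 = -4
  Design B: 2 − 2 = 0
  Design E: 3 − 1 = 2
  Design D: 1 − 3 = -2
  Design C: 4 − 0 = 4
Design C has the best Copeland score.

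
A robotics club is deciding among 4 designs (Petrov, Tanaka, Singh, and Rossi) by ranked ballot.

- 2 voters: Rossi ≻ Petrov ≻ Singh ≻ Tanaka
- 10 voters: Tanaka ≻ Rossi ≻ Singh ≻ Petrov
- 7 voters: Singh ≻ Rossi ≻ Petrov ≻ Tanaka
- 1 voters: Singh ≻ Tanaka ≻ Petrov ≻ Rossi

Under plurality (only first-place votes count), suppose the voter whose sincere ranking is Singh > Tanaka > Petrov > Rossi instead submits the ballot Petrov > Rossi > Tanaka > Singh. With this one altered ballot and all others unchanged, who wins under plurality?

First-place totals with the altered ballot: Petrov 1, Tanaka 10, Singh 7, Rossi 2.
The winner is unchanged: still Tanaka.

Tanaka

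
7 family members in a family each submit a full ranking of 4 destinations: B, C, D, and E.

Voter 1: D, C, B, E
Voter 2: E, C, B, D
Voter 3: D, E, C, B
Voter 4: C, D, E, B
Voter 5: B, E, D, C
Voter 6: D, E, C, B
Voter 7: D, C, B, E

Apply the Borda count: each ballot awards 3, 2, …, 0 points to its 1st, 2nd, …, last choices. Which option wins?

D

Borda scores:
  B: 1 + 1 + 0 + 0 + 3 + 0 + 1 = 6
  C: 2 + 2 + 1 + 3 + 0 + 1 + 2 = 11
  D: 3 + 0 + 3 + 2 + 1 + 3 + 3 = 15
  E: 0 + 3 + 2 + 1 + 2 + 2 + 0 = 10
D has the highest total.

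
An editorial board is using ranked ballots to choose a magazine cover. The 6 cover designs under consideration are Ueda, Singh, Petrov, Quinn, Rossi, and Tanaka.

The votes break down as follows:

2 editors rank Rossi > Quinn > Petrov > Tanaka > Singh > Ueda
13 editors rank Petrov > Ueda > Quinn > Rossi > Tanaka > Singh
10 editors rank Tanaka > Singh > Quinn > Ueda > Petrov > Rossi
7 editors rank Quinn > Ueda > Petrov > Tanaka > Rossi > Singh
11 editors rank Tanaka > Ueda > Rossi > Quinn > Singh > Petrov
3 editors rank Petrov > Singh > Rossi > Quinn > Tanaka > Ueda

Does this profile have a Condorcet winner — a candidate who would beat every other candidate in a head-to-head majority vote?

Head-to-head results (46 voters total):
Ueda vs Singh: Ueda wins 31–15.
Ueda vs Petrov: Ueda wins 28–18.
Ueda vs Quinn: Ueda wins 24–22.
Ueda vs Rossi: Ueda wins 41–5.
Ueda vs Tanaka: Tanaka wins 26–20.
Singh vs Petrov: Petrov wins 25–21.
Singh vs Quinn: Quinn wins 33–13.
Singh vs Rossi: Rossi wins 33–13.
Singh vs Tanaka: Tanaka wins 43–3.
Petrov vs Quinn: Quinn wins 30–16.
Petrov vs Rossi: Petrov wins 33–13.
Petrov vs Tanaka: Petrov wins 25–21.
Quinn vs Rossi: Quinn wins 30–16.
Quinn vs Tanaka: Quinn wins 25–21.
Rossi vs Tanaka: Tanaka wins 28–18.
No candidate beats all others: Ueda beats Petrov beats Tanaka beats Ueda, a majority cycle.

No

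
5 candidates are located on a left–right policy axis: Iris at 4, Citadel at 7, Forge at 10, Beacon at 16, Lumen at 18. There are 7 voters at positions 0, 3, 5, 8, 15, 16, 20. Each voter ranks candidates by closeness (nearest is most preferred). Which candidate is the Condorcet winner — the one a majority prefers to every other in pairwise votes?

With single-peaked preferences on a line, the Condorcet winner is the candidate closest to the median voter.
The median voter (position 8) is closest to Citadel at 7.
Check: Citadel vs Forge — voters closer to Citadel: 4 of 7.

Citadel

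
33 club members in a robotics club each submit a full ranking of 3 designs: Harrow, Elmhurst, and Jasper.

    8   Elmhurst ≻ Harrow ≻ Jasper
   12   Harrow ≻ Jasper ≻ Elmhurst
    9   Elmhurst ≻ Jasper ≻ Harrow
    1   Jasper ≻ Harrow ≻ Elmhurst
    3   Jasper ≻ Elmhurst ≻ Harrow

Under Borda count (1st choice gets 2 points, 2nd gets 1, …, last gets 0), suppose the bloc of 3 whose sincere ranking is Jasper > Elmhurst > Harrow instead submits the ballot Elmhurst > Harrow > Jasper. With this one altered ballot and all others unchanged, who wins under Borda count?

Elmhurst

Borda totals with the altered ballot: Harrow 36, Elmhurst 40, Jasper 23.
The winner is unchanged: still Elmhurst.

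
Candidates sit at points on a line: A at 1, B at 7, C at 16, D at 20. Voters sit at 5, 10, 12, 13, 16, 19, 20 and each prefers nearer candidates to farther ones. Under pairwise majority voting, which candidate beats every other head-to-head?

With single-peaked preferences on a line, the Condorcet winner is the candidate closest to the median voter.
The median voter (position 13) is closest to C at 16.
Check: C vs A — voters closer to C: 6 of 7.

C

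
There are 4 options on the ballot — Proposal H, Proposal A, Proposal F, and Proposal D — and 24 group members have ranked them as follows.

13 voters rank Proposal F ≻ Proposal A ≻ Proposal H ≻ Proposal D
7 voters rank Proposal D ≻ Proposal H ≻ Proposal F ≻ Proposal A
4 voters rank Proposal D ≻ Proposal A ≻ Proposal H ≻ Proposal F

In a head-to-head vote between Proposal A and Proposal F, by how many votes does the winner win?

16

Ballots ranking Proposal A above Proposal F: 4.
Ballots ranking Proposal F above Proposal A: 13+7 = 20.
Proposal F wins 20–4, a margin of 16.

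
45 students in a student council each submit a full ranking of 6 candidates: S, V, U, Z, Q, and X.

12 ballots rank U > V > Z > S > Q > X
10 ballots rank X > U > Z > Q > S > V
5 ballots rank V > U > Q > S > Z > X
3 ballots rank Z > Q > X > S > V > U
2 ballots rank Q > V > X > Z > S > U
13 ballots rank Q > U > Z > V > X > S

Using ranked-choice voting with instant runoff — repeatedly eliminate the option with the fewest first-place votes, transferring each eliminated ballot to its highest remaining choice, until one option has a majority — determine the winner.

U

Round 1: Q 15, U 12, X 10, V 5, Z 3, S 0. S has the fewest and is eliminated.
Round 2: Q 15, U 12, X 10, V 5, Z 3. Z has the fewest and is eliminated.
Round 3: Q 18, U 12, X 10, V 5. V has the fewest and is eliminated.
Round 4: Q 18, U 17, X 10. X has the fewest and is eliminated.
Round 5: U 27, Q 18. U has a majority.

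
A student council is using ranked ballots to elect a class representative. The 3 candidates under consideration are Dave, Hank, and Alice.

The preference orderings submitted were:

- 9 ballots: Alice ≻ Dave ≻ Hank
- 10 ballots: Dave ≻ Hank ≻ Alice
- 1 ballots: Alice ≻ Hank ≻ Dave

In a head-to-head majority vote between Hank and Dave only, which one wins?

Dave

Ballots ranking Hank above Dave: 1.
Ballots ranking Dave above Hank: 9+10 = 19.
Dave wins the head-to-head, 19–1.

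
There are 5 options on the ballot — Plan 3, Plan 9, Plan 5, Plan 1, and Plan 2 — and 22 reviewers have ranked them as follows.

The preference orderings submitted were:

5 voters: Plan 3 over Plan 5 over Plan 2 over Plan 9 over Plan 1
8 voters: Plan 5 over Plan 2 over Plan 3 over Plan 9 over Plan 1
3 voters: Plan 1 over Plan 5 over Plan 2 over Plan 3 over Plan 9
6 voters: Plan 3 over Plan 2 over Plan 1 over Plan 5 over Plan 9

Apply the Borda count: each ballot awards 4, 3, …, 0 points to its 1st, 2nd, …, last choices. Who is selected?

Borda scores:
  Plan 3: 5·4 + 8·2 + 3·1 + 6·4 = 63
  Plan 9: 5·1 + 8·1 + 3·0 + 6·0 = 13
  Plan 5: 5·3 + 8·4 + 3·3 + 6·1 = 62
  Plan 1: 5·0 + 8·0 + 3·4 + 6·2 = 24
  Plan 2: 5·2 + 8·3 + 3·2 + 6·3 = 58
Plan 3 has the highest total.

Plan 3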